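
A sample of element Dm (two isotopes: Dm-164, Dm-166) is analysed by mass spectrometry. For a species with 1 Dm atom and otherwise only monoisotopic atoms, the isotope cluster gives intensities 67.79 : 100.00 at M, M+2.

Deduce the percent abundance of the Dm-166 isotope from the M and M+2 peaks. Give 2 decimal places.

Write p for the Dm-164 fraction. I(M+2)/I(M) = [C(1,1)·p^0·(1−p)] / p^1 = 1·(1−p)/p = 100.00/67.79 = 1.4751
(1−p)/p = 1.4751/1 = 1.4751  ⇒  p = 1/(1 + 1.4751) = 0.4040
Dm-164: 40.40%, Dm-166: 59.60%.

59.60%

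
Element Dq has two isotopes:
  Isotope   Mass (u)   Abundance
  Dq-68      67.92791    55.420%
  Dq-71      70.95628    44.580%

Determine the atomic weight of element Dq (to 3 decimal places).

Ar = Σ fᵢ·mᵢ = 0.55420 × 67.92791 + 0.44580 × 70.95628
= 37.645648 + 31.632310 = 69.277958 u

69.278 u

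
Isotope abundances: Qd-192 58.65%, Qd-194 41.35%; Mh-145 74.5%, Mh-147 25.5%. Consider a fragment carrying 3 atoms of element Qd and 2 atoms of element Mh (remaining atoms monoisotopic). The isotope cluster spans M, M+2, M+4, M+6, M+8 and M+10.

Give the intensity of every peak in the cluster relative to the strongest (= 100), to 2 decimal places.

32.72 : 91.60 : 100.00 : 52.98 : 13.57 : 1.34

Element Qd pattern (n=3): 0.20174559 : 0.42670998 : 0.30084327 : 0.07070116
Element Mh pattern (n=2): 0.555025 : 0.37995 : 0.065025
Convolve the two distributions (both contribute in 2-u steps):
  M: 0.20174559×0.555025 = 0.111974
  M+2: 0.20174559×0.37995 + 0.42670998×0.555025 = 0.313488
  M+4: 0.20174559×0.065025 + 0.42670998×0.37995 + 0.30084327×0.555025 = 0.342222
  M+6: 0.42670998×0.065025 + 0.30084327×0.37995 + 0.07070116×0.555025 = 0.181293
  M+8: 0.30084327×0.065025 + 0.07070116×0.37995 = 0.046425
  M+10: 0.07070116×0.065025 = 0.004597
Scale to base peak (0.342222) = 100: 32.72 : 91.60 : 100.00 : 52.98 : 13.57 : 1.34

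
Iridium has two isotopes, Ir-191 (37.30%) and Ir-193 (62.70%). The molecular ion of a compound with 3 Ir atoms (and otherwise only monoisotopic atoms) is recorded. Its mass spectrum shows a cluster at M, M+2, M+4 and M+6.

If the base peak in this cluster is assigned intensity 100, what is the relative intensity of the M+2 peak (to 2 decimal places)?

Binomial terms of (0.3730 + 0.6270)^3: M 0.0519, M+2 0.2617, M+4 0.4399, M+6 0.2465 → M+4 is the base peak.
P(M+4) = C(3,2) × 0.3730^1 × 0.6270^2 = 3 × 0.3730 × 0.393129 = 0.439911 (base)
P(M+2) = C(3,1) × 0.3730^2 × 0.6270^1 = 3 × 0.139129 × 0.6270 = 0.261702
Relative intensity = 0.261702 / 0.439911 × 100 = 59.49

59.49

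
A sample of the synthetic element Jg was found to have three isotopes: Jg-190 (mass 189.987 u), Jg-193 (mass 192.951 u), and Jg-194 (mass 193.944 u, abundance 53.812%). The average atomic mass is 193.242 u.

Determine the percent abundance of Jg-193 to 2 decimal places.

37.98%

Let x and y be the fractions of Jg-190 and Jg-193. Then x + y = 1 − 0.53812 = 0.46188 and 189.987x + 192.951y = 193.242 − 0.53812×193.944 = 88.87685472.
Substituting: 189.987x + 192.951(0.46188 − x) = 88.87685472
(189.987 − 192.951)x = -0.24335316  ⇒  x = 0.08210, y = 0.37978
Jg-190: 8.21%, Jg-193: 37.98%.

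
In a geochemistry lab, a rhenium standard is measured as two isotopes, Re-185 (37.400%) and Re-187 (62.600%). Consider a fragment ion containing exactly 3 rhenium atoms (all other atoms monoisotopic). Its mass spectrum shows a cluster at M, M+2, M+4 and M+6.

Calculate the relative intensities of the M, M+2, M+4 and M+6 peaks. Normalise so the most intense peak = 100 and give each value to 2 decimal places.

11.90 : 59.74 : 100.00 : 55.79

Each Re atom is independently Re-185 (p = 0.37400) or Re-187 (q = 0.62600); the cluster is the binomial expansion (p + q)^3.
P(M) = 0.37400^3 = 0.052314
P(M+2) = 3 × 0.37400^2 × 0.62600^1 = 0.262687
P(M+4) = 3 × 0.37400^1 × 0.62600^2 = 0.439685
P(M+6) = 0.62600^3 = 0.245314
The M+4 peak is largest (0.439685); scaling to 100 gives 11.90 : 59.74 : 100.00 : 55.79.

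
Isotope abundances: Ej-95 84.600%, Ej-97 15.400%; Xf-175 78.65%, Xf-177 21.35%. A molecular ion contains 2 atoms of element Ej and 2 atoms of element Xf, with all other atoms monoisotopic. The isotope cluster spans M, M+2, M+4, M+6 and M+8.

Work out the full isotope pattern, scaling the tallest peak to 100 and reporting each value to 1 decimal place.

100.0 : 90.7 : 30.4 : 4.5 : 0.2

Element Ej pattern (n=2): 0.715716 : 0.260568 : 0.023716
Element Xf pattern (n=2): 0.61858225 : 0.3358355 : 0.04558225
Convolve the two distributions (both contribute in 2-u steps):
  M: 0.715716×0.61858225 = 0.442729
  M+2: 0.715716×0.3358355 + 0.260568×0.61858225 = 0.401546
  M+4: 0.715716×0.04558225 + 0.260568×0.3358355 + 0.023716×0.61858225 = 0.134802
  M+6: 0.260568×0.04558225 + 0.023716×0.3358355 = 0.019842
  M+8: 0.023716×0.04558225 = 0.001081
Scale to base peak (0.442729) = 100: 100.0 : 90.7 : 30.4 : 4.5 : 0.2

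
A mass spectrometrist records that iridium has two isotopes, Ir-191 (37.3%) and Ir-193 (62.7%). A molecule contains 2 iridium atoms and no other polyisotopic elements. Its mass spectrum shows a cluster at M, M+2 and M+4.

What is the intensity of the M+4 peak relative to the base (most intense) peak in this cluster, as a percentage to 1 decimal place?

84.0%

Term probabilities: M 0.1391, M+2 0.4677, M+4 0.3931. Base peak = M+2.
P(M+2) = C(2,1) × 0.373^1 × 0.627^1 = 2 × 0.3730 × 0.6270 = 0.467742 (base)
P(M+4) = C(2,2) × 0.373^0 × 0.627^2 = 1 × 1.0000 × 0.393129 = 0.393129
Relative intensity = 0.393129 / 0.467742 × 100 = 84.0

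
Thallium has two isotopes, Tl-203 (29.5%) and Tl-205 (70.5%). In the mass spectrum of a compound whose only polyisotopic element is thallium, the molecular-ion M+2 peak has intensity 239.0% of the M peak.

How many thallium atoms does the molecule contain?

With n Tl atoms, P(M+2)/P(M) = C(n,1)·p^(n−1)q / p^n = n·q/p = n · 0.705/0.295.
n = 2.390 × 0.295/0.705 = 1.00 ≈ 1

1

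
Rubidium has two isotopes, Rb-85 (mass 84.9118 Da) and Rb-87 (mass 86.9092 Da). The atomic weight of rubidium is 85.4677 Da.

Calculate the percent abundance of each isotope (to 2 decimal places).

Rb-85: 72.17%, Rb-87: 27.83%

With x = fraction of Rb-85 (so Rb-87 is 1 − x):
84.9118·x + 86.9092·(1 − x) = 85.4677
(84.9118 − 86.9092)·x = 85.4677 − 86.9092
x = -1.4415 / -1.9974 = 0.72169 → 72.17% Rb-85, 27.83% Rb-87.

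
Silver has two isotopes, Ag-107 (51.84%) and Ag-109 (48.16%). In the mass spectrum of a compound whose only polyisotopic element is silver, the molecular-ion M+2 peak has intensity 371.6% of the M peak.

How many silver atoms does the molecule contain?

4

For n independent Ag atoms, I(M+2)/I(M) = n · (abundance Ag-109) / (abundance Ag-107) = n · 0.4816/0.5184.
n = 3.716 × 0.5184/0.4816 = 4.00 ≈ 4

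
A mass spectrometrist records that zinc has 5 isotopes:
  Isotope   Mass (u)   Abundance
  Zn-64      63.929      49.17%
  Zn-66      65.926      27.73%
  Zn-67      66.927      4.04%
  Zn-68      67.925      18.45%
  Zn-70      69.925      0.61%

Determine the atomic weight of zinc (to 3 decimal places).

65.378 u

Ar = Σ fᵢ·mᵢ = 0.4917 × 63.929 + 0.2773 × 65.926 + 0.0404 × 66.927 + 0.1845 × 67.925 + 0.0061 × 69.925
= 31.4339 + 18.2813 + 2.7039 + 12.5322 + 0.4265 = 65.3778 u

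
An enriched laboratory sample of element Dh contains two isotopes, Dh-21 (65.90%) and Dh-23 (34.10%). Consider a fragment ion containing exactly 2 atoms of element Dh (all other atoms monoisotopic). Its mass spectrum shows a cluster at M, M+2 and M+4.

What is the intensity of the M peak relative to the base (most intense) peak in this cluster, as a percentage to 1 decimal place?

Binomial terms of (0.6590 + 0.3410)^2: M 0.4343, M+2 0.4494, M+4 0.1163 → M+2 is the base peak.
P(M+2) = C(2,1) × 0.6590^1 × 0.3410^1 = 2 × 0.6590 × 0.3410 = 0.449438 (base)
P(M) = C(2,0) × 0.6590^2 × 0.3410^0 = 1 × 0.434281 × 1.0000 = 0.434281
Relative intensity = 0.434281 / 0.449438 × 100 = 96.6

96.6%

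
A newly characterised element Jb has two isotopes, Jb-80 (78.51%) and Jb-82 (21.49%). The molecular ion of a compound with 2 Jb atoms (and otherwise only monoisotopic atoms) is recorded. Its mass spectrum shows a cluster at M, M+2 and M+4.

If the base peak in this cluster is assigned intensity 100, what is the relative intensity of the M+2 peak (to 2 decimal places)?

Term probabilities: M 0.6164, M+2 0.3374, M+4 0.0462. Base peak = M.
P(M) = C(2,0) × 0.7851^2 × 0.2149^0 = 1 × 0.61638201 × 1.0000 = 0.616382 (base)
P(M+2) = C(2,1) × 0.7851^1 × 0.2149^1 = 2 × 0.7851 × 0.2149 = 0.337436
Relative intensity = 0.337436 / 0.616382 × 100 = 54.74

54.74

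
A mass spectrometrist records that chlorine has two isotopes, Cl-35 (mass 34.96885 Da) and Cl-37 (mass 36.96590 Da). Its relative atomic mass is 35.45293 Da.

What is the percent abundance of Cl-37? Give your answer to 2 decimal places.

24.24%

With x = fraction of Cl-35 (so Cl-37 is 1 − x):
34.96885·x + 36.96590·(1 − x) = 35.45293
(34.96885 − 36.96590)·x = 35.45293 − 36.96590
x = -1.51297 / -1.99705 = 0.75760 → 75.76% Cl-35, 24.24% Cl-37.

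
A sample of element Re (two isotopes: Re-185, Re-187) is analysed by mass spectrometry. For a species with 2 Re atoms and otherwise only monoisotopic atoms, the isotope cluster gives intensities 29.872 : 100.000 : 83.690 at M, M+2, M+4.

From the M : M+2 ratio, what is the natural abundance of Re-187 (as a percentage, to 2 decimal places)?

Write p for the Re-185 fraction. I(M+2)/I(M) = [C(2,1)·p^1·(1−p)] / p^2 = 2·(1−p)/p = 100.000/29.872 = 3.3476
(1−p)/p = 3.3476/2 = 1.6738  ⇒  p = 1/(1 + 1.6738) = 0.3740
Re-185: 37.40%, Re-187: 62.60%.

62.60%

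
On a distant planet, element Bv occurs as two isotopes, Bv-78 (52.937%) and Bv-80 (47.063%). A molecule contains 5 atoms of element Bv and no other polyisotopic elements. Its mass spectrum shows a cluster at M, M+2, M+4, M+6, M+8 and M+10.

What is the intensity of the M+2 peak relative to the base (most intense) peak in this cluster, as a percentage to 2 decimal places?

(0.52937 + 0.47063)^5 gives M 0.0416, M+2 0.1848, M+4 0.3286, M+6 0.2921, M+8 0.1299, M+10 0.0231; the largest is M+4.
P(M+4) = C(5,2) × 0.52937^3 × 0.47063^2 = 10 × 0.14834673 × 0.2214926 = 0.328577 (base)
P(M+2) = C(5,1) × 0.52937^4 × 0.47063^1 = 5 × 0.07853031 × 0.47063 = 0.184794
Relative intensity = 0.184794 / 0.328577 × 100 = 56.24

56.24%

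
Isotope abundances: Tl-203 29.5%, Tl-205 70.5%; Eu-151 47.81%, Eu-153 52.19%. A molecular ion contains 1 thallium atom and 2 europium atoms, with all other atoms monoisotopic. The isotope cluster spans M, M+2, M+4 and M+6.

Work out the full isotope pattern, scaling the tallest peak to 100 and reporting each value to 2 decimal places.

Thallium pattern (n=1): 0.2950 : 0.7050
Europium pattern (n=2): 0.22857961 : 0.49904078 : 0.27237961
Convolve the two distributions (both contribute in 2-u steps):
  M: 0.2950×0.22857961 = 0.067431
  M+2: 0.2950×0.49904078 + 0.7050×0.22857961 = 0.308366
  M+4: 0.2950×0.27237961 + 0.7050×0.49904078 = 0.432176
  M+6: 0.7050×0.27237961 = 0.192028
Scale to base peak (0.432176) = 100: 15.60 : 71.35 : 100.00 : 44.43

15.60 : 71.35 : 100.00 : 44.43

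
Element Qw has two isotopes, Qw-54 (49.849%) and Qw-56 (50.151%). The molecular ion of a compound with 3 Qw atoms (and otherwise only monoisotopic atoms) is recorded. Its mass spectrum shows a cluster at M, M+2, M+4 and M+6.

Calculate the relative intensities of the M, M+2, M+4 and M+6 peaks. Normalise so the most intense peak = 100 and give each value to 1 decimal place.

Expanding (0.49849 + 0.50151)^3:
P(M) = 0.49849^3 = 0.123871
P(M+2) = 3 × 0.49849^2 × 0.50151^1 = 0.373864
P(M+4) = 3 × 0.49849^1 × 0.50151^2 = 0.376129
P(M+6) = 0.50151^3 = 0.126136
The M+4 peak is largest (0.376129); scaling to 100 gives 32.9 : 99.4 : 100.0 : 33.5.

32.9 : 99.4 : 100.0 : 33.5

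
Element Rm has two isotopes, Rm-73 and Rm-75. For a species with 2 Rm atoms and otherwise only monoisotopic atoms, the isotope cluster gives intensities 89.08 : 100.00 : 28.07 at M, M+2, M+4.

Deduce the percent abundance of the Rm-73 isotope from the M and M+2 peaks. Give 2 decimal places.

Write p for the Rm-73 fraction. I(M+2)/I(M) = [C(2,1)·p^1·(1−p)] / p^2 = 2·(1−p)/p = 100.00/89.08 = 1.1226
(1−p)/p = 1.1226/2 = 0.5613  ⇒  p = 1/(1 + 0.5613) = 0.6405
Rm-73: 64.05%, Rm-75: 35.95%.

64.05%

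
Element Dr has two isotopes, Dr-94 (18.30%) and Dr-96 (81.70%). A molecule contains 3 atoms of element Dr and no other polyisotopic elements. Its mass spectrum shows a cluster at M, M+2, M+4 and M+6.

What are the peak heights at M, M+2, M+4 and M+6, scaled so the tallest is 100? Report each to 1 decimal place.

The 3 Dr atoms are independent, so intensities follow the terms of (0.1830 + 0.8170)^3.
P(M) = 0.1830^3 = 0.006128
P(M+2) = 3 × 0.1830^2 × 0.8170^1 = 0.082082
P(M+4) = 3 × 0.1830^1 × 0.8170^2 = 0.366451
P(M+6) = 0.8170^3 = 0.545339
The M+6 peak is largest (0.545339); scaling to 100 gives 1.1 : 15.1 : 67.2 : 100.0.

1.1 : 15.1 : 67.2 : 100.0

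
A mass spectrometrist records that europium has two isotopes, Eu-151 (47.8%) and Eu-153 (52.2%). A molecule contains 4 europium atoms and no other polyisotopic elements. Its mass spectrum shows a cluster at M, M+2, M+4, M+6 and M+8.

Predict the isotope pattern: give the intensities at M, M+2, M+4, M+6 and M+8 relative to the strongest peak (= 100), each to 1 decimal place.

14.0 : 61.0 : 100.0 : 72.8 : 19.9

Each Eu atom is independently Eu-151 (p = 0.478) or Eu-153 (q = 0.522); the cluster is the binomial expansion (p + q)^4.
P(M) = 0.478^4 = 0.052205
P(M+2) = 4 × 0.478^3 × 0.522^1 = 0.228042
P(M+4) = 6 × 0.478^2 × 0.522^2 = 0.373549
P(M+6) = 4 × 0.478^1 × 0.522^3 = 0.271956
P(M+8) = 0.522^4 = 0.074248
The M+4 peak is largest (0.373549); scaling to 100 gives 14.0 : 61.0 : 100.0 : 72.8 : 19.9.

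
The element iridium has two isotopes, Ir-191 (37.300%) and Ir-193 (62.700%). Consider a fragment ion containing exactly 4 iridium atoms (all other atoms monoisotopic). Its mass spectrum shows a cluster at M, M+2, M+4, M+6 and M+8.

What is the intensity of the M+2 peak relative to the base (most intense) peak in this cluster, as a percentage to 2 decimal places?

35.39%

(0.37300 + 0.62700)^4 gives M 0.0194, M+2 0.1302, M+4 0.3282, M+6 0.3678, M+8 0.1546; the largest is M+6.
P(M+6) = C(4,3) × 0.37300^1 × 0.62700^3 = 4 × 0.3730 × 0.24649188 = 0.367766 (base)
P(M+2) = C(4,1) × 0.37300^3 × 0.62700^1 = 4 × 0.05189512 × 0.6270 = 0.130153
Relative intensity = 0.130153 / 0.367766 × 100 = 35.39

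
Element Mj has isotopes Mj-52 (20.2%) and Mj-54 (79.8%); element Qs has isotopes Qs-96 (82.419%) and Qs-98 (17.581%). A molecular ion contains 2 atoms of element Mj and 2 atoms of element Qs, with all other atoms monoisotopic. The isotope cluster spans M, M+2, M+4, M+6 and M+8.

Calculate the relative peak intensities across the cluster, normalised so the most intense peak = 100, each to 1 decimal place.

Element Mj pattern (n=2): 0.040804 : 0.322392 : 0.636804
Element Qs pattern (n=2): 0.67928916 : 0.28980169 : 0.03090916
Convolve the two distributions (both contribute in 2-u steps):
  M: 0.040804×0.67928916 = 0.027718
  M+2: 0.040804×0.28980169 + 0.322392×0.67928916 = 0.230822
  M+4: 0.040804×0.03090916 + 0.322392×0.28980169 + 0.636804×0.67928916 = 0.527265
  M+6: 0.322392×0.03090916 + 0.636804×0.28980169 = 0.194512
  M+8: 0.636804×0.03090916 = 0.019683
Scale to base peak (0.527265) = 100: 5.3 : 43.8 : 100.0 : 36.9 : 3.7

5.3 : 43.8 : 100.0 : 36.9 : 3.7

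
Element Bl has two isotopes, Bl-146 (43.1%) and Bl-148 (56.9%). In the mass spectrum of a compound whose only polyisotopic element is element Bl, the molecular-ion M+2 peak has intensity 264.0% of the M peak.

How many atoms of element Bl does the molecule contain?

2

With n Bl atoms, P(M+2)/P(M) = C(n,1)·p^(n−1)q / p^n = n·q/p = n · 0.569/0.431.
n = 2.640 × 0.431/0.569 = 2.00 ≈ 2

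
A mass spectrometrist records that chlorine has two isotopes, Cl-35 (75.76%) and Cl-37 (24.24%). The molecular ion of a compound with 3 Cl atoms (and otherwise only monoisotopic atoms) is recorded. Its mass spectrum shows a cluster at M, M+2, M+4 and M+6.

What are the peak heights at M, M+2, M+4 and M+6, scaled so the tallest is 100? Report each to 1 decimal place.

Expanding (0.7576 + 0.2424)^3:
P(M) = 0.7576^3 = 0.434830
P(M+2) = 3 × 0.7576^2 × 0.2424^1 = 0.417382
P(M+4) = 3 × 0.7576^1 × 0.2424^2 = 0.133545
P(M+6) = 0.2424^3 = 0.014243
The M peak is largest (0.434830); scaling to 100 gives 100.0 : 96.0 : 30.7 : 3.3.

100.0 : 96.0 : 30.7 : 3.3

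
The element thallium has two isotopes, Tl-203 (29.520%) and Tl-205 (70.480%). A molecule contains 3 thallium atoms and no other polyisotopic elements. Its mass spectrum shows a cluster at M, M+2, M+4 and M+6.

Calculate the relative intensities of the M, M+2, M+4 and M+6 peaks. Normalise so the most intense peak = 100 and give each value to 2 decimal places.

The 3 Tl atoms are independent, so intensities follow the terms of (0.29520 + 0.70480)^3.
P(M) = 0.29520^3 = 0.025725
P(M+2) = 3 × 0.29520^2 × 0.70480^1 = 0.184255
P(M+4) = 3 × 0.29520^1 × 0.70480^2 = 0.439916
P(M+6) = 0.70480^3 = 0.350104
The M+4 peak is largest (0.439916); scaling to 100 gives 5.85 : 41.88 : 100.00 : 79.58.

5.85 : 41.88 : 100.00 : 79.58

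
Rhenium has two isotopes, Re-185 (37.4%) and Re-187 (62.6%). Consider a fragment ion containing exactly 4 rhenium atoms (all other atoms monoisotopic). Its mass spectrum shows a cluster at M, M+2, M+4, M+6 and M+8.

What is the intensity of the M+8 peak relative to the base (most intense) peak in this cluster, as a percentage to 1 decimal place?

41.8%

Binomial terms of (0.374 + 0.626)^4: M 0.0196, M+2 0.1310, M+4 0.3289, M+6 0.3670, M+8 0.1536 → M+6 is the base peak.
P(M+6) = C(4,3) × 0.374^1 × 0.626^3 = 4 × 0.3740 × 0.24531438 = 0.366990 (base)
P(M+8) = C(4,4) × 0.374^0 × 0.626^4 = 1 × 1.0000 × 0.1535668 = 0.153567
Relative intensity = 0.153567 / 0.366990 × 100 = 41.8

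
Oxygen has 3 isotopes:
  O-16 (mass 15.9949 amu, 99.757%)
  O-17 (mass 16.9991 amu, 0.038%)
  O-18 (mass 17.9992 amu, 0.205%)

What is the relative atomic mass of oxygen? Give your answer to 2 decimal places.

16.00 amu

The abundance-weighted mean is 0.99757 × 15.9949 + 0.00038 × 16.9991 + 0.00205 × 17.9992
= 15.95603 + 0.00646 + 0.03690 = 15.99939 amu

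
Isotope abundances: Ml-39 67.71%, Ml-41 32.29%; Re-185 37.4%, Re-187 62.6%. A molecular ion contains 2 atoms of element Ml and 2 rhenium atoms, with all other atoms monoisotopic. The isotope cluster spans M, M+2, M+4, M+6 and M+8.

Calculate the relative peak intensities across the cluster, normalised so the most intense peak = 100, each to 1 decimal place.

Element Ml pattern (n=2): 0.45846441 : 0.43727118 : 0.10426441
Rhenium pattern (n=2): 0.139876 : 0.468248 : 0.391876
Convolve the two distributions (both contribute in 2-u steps):
  M: 0.45846441×0.139876 = 0.064128
  M+2: 0.45846441×0.468248 + 0.43727118×0.139876 = 0.275839
  M+4: 0.45846441×0.391876 + 0.43727118×0.468248 + 0.10426441×0.139876 = 0.398997
  M+6: 0.43727118×0.391876 + 0.10426441×0.468248 = 0.220178
  M+8: 0.10426441×0.391876 = 0.040859
Scale to base peak (0.398997) = 100: 16.1 : 69.1 : 100.0 : 55.2 : 10.2

16.1 : 69.1 : 100.0 : 55.2 : 10.2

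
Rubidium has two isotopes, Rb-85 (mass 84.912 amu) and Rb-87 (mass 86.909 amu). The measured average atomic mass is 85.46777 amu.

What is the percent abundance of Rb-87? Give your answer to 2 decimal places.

With x = fraction of Rb-85 (so Rb-87 is 1 − x):
84.912·x + 86.909·(1 − x) = 85.46777
(84.912 − 86.909)·x = 85.46777 − 86.909
x = -1.44123 / -1.997 = 0.72170 → 72.17% Rb-85, 27.83% Rb-87.

27.83%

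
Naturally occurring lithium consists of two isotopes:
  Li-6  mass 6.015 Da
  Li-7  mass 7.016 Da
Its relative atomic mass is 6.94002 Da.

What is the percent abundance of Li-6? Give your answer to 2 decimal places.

Let x be the fractional abundance of Li-6; then Li-7 has abundance 1 − x.
6.015·x + 7.016·(1 − x) = 6.94002
(6.015 − 7.016)·x = 6.94002 − 7.016
x = -0.07598 / -1.001 = 0.07590 → 7.59% Li-6, 92.41% Li-7.

7.59%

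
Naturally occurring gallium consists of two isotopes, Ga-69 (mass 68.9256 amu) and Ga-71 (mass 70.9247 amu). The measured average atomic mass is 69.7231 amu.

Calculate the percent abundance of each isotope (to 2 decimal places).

Let x be the fractional abundance of Ga-69; then Ga-71 has abundance 1 − x.
68.9256·x + 70.9247·(1 − x) = 69.7231
(68.9256 − 70.9247)·x = 69.7231 − 70.9247
x = -1.2016 / -1.9991 = 0.60107 → 60.11% Ga-69, 39.89% Ga-71.

Ga-69: 60.11%, Ga-71: 39.89%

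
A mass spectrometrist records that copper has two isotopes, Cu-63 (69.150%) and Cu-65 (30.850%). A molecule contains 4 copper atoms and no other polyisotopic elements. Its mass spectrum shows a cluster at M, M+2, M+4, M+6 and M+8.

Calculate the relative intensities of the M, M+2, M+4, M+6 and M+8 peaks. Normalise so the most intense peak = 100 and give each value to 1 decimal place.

Expanding (0.69150 + 0.30850)^4:
P(M) = 0.69150^4 = 0.228649
P(M+2) = 4 × 0.69150^3 × 0.30850^1 = 0.408030
P(M+4) = 6 × 0.69150^2 × 0.30850^2 = 0.273052
P(M+6) = 4 × 0.69150^1 × 0.30850^3 = 0.081212
P(M+8) = 0.30850^4 = 0.009058
The M+2 peak is largest (0.408030); scaling to 100 gives 56.0 : 100.0 : 66.9 : 19.9 : 2.2.

56.0 : 100.0 : 66.9 : 19.9 : 2.2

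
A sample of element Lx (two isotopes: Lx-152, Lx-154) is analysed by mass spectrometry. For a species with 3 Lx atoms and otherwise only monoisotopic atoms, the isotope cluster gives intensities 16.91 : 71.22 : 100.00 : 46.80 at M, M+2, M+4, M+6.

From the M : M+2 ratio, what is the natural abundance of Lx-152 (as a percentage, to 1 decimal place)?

If p is the fraction of Lx that is Lx-152, then I(M+2)/I(M) = [C(3,1)·p^2·(1−p)] / p^3 = 3·(1−p)/p = 71.22/16.91 = 4.2117
(1−p)/p = 4.2117/3 = 1.4039  ⇒  p = 1/(1 + 1.4039) = 0.4160
Lx-152: 41.6%, Lx-154: 58.4%.

41.6%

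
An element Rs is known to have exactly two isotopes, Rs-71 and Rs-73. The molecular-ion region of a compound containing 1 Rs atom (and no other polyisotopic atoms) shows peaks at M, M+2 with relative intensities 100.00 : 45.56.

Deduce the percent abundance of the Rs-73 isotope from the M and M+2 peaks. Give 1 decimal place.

31.3%

If p is the fraction of Rs that is Rs-71, then I(M+2)/I(M) = [C(1,1)·p^0·(1−p)] / p^1 = 1·(1−p)/p = 45.56/100.00 = 0.4556
(1−p)/p = 0.4556/1 = 0.4556  ⇒  p = 1/(1 + 0.4556) = 0.6870
Rs-71: 68.7%, Rs-73: 31.3%.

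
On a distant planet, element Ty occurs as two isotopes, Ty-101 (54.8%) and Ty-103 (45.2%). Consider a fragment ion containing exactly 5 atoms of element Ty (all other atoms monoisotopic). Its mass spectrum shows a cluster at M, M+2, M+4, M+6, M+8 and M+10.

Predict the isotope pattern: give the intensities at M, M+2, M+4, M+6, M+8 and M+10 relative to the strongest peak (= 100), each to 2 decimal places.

14.70 : 60.62 : 100.00 : 82.48 : 34.02 : 5.61

The 5 Ty atoms are independent, so intensities follow the terms of (0.548 + 0.452)^5.
P(M) = 0.548^5 = 0.049420
P(M+2) = 5 × 0.548^4 × 0.452^1 = 0.203812
P(M+4) = 10 × 0.548^3 × 0.452^2 = 0.336216
P(M+6) = 10 × 0.548^2 × 0.452^3 = 0.277317
P(M+8) = 5 × 0.548^1 × 0.452^4 = 0.114368
P(M+10) = 0.452^5 = 0.018867
The M+4 peak is largest (0.336216); scaling to 100 gives 14.70 : 60.62 : 100.00 : 82.48 : 34.02 : 5.61.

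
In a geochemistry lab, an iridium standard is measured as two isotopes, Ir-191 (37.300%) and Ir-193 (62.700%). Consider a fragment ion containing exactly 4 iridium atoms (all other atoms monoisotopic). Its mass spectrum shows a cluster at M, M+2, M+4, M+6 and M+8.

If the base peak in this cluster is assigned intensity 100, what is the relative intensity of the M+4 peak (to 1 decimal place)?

89.2

(0.37300 + 0.62700)^4 gives M 0.0194, M+2 0.1302, M+4 0.3282, M+6 0.3678, M+8 0.1546; the largest is M+6.
P(M+6) = C(4,3) × 0.37300^1 × 0.62700^3 = 4 × 0.3730 × 0.24649188 = 0.367766 (base)
P(M+4) = C(4,2) × 0.37300^2 × 0.62700^2 = 6 × 0.139129 × 0.393129 = 0.328174
Relative intensity = 0.328174 / 0.367766 × 100 = 89.2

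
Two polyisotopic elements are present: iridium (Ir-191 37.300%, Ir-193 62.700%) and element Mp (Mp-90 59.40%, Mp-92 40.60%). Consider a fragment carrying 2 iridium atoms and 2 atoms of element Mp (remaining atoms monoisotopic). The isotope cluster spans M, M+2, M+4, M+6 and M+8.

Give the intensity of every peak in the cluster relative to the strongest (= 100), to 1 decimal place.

Iridium pattern (n=2): 0.139129 : 0.467742 : 0.393129
Element Mp pattern (n=2): 0.352836 : 0.482328 : 0.164836
Convolve the two distributions (both contribute in 2-u steps):
  M: 0.139129×0.352836 = 0.049090
  M+2: 0.139129×0.482328 + 0.467742×0.352836 = 0.232142
  M+4: 0.139129×0.164836 + 0.467742×0.482328 + 0.393129×0.352836 = 0.387249
  M+6: 0.467742×0.164836 + 0.393129×0.482328 = 0.266718
  M+8: 0.393129×0.164836 = 0.064802
Scale to base peak (0.387249) = 100: 12.7 : 59.9 : 100.0 : 68.9 : 16.7

12.7 : 59.9 : 100.0 : 68.9 : 16.7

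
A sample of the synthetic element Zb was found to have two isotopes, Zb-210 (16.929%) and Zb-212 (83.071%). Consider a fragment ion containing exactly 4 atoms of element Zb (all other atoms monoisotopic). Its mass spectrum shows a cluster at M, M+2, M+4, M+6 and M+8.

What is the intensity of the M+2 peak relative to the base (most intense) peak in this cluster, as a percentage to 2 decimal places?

(0.16929 + 0.83071)^4 gives M 0.0008, M+2 0.0161, M+4 0.1187, M+6 0.3882, M+8 0.4762; the largest is M+8.
P(M+8) = C(4,4) × 0.16929^0 × 0.83071^4 = 1 × 1.0000 × 0.47620917 = 0.476209 (base)
P(M+2) = C(4,1) × 0.16929^3 × 0.83071^1 = 4 × 0.0048517 × 0.83071 = 0.016121
Relative intensity = 0.016121 / 0.476209 × 100 = 3.39

3.39%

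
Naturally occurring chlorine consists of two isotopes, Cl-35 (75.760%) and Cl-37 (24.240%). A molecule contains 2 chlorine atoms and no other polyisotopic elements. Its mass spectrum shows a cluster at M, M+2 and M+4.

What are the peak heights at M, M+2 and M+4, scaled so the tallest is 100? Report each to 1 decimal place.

Each Cl atom is independently Cl-35 (p = 0.75760) or Cl-37 (q = 0.24240); the cluster is the binomial expansion (p + q)^2.
P(M) = 0.75760^2 = 0.573958
P(M+2) = 2 × 0.75760^1 × 0.24240^1 = 0.367284
P(M+4) = 0.24240^2 = 0.058758
The M peak is largest (0.573958); scaling to 100 gives 100.0 : 64.0 : 10.2.

100.0 : 64.0 : 10.2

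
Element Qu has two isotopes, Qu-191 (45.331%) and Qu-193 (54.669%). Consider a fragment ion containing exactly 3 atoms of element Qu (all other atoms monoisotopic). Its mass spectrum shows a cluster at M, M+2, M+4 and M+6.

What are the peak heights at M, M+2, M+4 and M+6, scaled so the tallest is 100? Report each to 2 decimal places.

22.92 : 82.92 : 100.00 : 40.20

The 3 Qu atoms are independent, so intensities follow the terms of (0.45331 + 0.54669)^3.
P(M) = 0.45331^3 = 0.093151
P(M+2) = 3 × 0.45331^2 × 0.54669^1 = 0.337018
P(M+4) = 3 × 0.45331^1 × 0.54669^2 = 0.406442
P(M+6) = 0.54669^3 = 0.163389
The M+4 peak is largest (0.406442); scaling to 100 gives 22.92 : 82.92 : 100.00 : 40.20.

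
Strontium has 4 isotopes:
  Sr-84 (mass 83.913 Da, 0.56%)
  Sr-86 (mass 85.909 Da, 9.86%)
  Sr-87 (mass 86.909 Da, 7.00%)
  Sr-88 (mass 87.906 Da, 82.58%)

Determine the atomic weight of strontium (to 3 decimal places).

Weight each isotope mass by its fractional abundance: 0.0056 × 83.913 + 0.0986 × 85.909 + 0.0700 × 86.909 + 0.8258 × 87.906
= 0.4699 + 8.4706 + 6.0836 + 72.5928 = 87.6169 Da

87.617 Da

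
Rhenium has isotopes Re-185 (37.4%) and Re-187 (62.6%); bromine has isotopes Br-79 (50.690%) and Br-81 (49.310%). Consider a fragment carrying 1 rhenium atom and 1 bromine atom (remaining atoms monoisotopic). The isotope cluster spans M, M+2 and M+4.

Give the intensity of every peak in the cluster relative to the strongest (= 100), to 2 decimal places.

Rhenium pattern (n=1): 0.3740 : 0.6260
Bromine pattern (n=1): 0.5069 : 0.4931
Convolve the two distributions (both contribute in 2-u steps):
  M: 0.3740×0.5069 = 0.189581
  M+2: 0.3740×0.4931 + 0.6260×0.5069 = 0.501739
  M+4: 0.6260×0.4931 = 0.308681
Scale to base peak (0.501739) = 100: 37.78 : 100.00 : 61.52

37.78 : 100.00 : 61.52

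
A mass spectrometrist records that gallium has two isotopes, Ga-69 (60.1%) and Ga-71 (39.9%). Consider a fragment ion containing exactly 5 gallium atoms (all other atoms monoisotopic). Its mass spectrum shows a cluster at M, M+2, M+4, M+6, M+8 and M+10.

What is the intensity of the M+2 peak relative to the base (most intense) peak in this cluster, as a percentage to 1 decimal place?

Binomial terms of (0.601 + 0.399)^5: M 0.0784, M+2 0.2603, M+4 0.3456, M+6 0.2294, M+8 0.0762, M+10 0.0101 → M+4 is the base peak.
P(M+4) = C(5,2) × 0.601^3 × 0.399^2 = 10 × 0.2170818 × 0.159201 = 0.345596 (base)
P(M+2) = C(5,1) × 0.601^4 × 0.399^1 = 5 × 0.13046616 × 0.3990 = 0.260280
Relative intensity = 0.260280 / 0.345596 × 100 = 75.3

75.3%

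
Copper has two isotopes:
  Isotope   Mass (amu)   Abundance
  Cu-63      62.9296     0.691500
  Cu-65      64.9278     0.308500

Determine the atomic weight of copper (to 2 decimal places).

63.55 amu

The abundance-weighted mean is 0.691500 × 62.9296 + 0.308500 × 64.9278
= 43.51582 + 20.03023 = 63.54605 amu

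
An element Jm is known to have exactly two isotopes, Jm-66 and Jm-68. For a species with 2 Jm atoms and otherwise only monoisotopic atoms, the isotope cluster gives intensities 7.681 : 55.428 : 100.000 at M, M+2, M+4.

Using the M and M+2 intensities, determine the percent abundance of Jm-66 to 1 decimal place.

Write p for the Jm-66 fraction. I(M+2)/I(M) = [C(2,1)·p^1·(1−p)] / p^2 = 2·(1−p)/p = 55.428/7.681 = 7.2162
(1−p)/p = 7.2162/2 = 3.6081  ⇒  p = 1/(1 + 3.6081) = 0.2170
Jm-66: 21.7%, Jm-68: 78.3%.

21.7%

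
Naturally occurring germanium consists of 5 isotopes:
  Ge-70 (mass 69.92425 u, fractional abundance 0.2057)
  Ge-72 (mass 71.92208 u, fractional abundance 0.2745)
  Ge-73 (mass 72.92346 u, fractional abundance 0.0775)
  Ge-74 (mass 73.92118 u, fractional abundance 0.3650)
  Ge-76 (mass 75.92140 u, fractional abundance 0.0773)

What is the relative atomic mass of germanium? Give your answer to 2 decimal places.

72.63 u

Ar = Σ fᵢ·mᵢ = 0.2057 × 69.92425 + 0.2745 × 71.92208 + 0.0775 × 72.92346 + 0.3650 × 73.92118 + 0.0773 × 75.92140
= 14.383418 + 19.742611 + 5.651568 + 26.981231 + 5.868724 = 72.627552 u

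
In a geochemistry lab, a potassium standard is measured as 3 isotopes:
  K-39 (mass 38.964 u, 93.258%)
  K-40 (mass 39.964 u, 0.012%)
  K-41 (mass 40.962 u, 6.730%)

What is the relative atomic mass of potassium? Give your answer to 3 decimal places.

39.099 u

The abundance-weighted mean is 0.93258 × 38.964 + 0.00012 × 39.964 + 0.06730 × 40.962
= 36.3370 + 0.0048 + 2.7567 = 39.0985 u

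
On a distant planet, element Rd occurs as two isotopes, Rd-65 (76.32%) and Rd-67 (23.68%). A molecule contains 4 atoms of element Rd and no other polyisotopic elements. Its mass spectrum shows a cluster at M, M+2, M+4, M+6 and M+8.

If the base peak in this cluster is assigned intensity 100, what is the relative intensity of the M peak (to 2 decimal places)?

80.57

Term probabilities: M 0.3393, M+2 0.4211, M+4 0.1960, M+6 0.0405, M+8 0.0031. Base peak = M+2.
P(M+2) = C(4,1) × 0.7632^3 × 0.2368^1 = 4 × 0.44454434 × 0.2368 = 0.421072 (base)
P(M) = C(4,0) × 0.7632^4 × 0.2368^0 = 1 × 0.33927624 × 1.0000 = 0.339276
Relative intensity = 0.339276 / 0.421072 × 100 = 80.57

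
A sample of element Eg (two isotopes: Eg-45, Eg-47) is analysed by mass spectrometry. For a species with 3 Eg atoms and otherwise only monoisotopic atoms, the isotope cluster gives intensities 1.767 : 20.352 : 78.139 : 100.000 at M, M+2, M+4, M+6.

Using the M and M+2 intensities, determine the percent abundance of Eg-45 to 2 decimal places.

20.66%

If p is the fraction of Eg that is Eg-45, then I(M+2)/I(M) = [C(3,1)·p^2·(1−p)] / p^3 = 3·(1−p)/p = 20.352/1.767 = 11.5178
(1−p)/p = 11.5178/3 = 3.8393  ⇒  p = 1/(1 + 3.8393) = 0.2066
Eg-45: 20.66%, Eg-47: 79.34%.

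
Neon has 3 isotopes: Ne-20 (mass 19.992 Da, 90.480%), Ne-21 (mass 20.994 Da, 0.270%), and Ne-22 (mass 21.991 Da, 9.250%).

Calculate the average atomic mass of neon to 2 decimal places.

Average mass = Σ (abundance × isotope mass) = 0.90480 × 19.992 + 0.00270 × 20.994 + 0.09250 × 21.991
= 18.0888 + 0.0567 + 2.0342 = 20.1797 Da

20.18 Da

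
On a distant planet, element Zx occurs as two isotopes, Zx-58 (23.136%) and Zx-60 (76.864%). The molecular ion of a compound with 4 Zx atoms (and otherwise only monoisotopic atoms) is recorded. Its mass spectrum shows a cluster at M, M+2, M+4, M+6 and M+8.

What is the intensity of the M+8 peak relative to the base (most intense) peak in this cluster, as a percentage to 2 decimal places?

83.06%

Binomial terms of (0.23136 + 0.76864)^4: M 0.0029, M+2 0.0381, M+4 0.1897, M+6 0.4203, M+8 0.3491 → M+6 is the base peak.
P(M+6) = C(4,3) × 0.23136^1 × 0.76864^3 = 4 × 0.23136 × 0.45411824 = 0.420259 (base)
P(M+8) = C(4,4) × 0.23136^0 × 0.76864^4 = 1 × 1.0000 × 0.34905344 = 0.349053
Relative intensity = 0.349053 / 0.420259 × 100 = 83.06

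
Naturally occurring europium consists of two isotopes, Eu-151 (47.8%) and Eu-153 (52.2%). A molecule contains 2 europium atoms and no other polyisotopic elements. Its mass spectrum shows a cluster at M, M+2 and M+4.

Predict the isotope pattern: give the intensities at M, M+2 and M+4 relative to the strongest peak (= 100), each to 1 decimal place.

The 2 Eu atoms are independent, so intensities follow the terms of (0.478 + 0.522)^2.
P(M) = 0.478^2 = 0.228484
P(M+2) = 2 × 0.478^1 × 0.522^1 = 0.499032
P(M+4) = 0.522^2 = 0.272484
The M+2 peak is largest (0.499032); scaling to 100 gives 45.8 : 100.0 : 54.6.

45.8 : 100.0 : 54.6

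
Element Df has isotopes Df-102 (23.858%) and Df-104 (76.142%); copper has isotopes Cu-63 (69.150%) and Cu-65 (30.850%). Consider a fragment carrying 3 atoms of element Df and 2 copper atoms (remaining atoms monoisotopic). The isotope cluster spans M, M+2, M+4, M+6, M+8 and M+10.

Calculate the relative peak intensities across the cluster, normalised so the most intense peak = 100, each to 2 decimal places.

Element Df pattern (n=3): 0.01358007 : 0.13002103 : 0.41495772 : 0.44144118
Copper pattern (n=2): 0.47817225 : 0.4266555 : 0.09517225
Convolve the two distributions (both contribute in 2-u steps):
  M: 0.01358007×0.47817225 = 0.006494
  M+2: 0.01358007×0.4266555 + 0.13002103×0.47817225 = 0.067966
  M+4: 0.01358007×0.09517225 + 0.13002103×0.4266555 + 0.41495772×0.47817225 = 0.255188
  M+6: 0.13002103×0.09517225 + 0.41495772×0.4266555 + 0.44144118×0.47817225 = 0.400503
  M+8: 0.41495772×0.09517225 + 0.44144118×0.4266555 = 0.227836
  M+10: 0.44144118×0.09517225 = 0.042013
Scale to base peak (0.400503) = 100: 1.62 : 16.97 : 63.72 : 100.00 : 56.89 : 10.49

1.62 : 16.97 : 63.72 : 100.00 : 56.89 : 10.49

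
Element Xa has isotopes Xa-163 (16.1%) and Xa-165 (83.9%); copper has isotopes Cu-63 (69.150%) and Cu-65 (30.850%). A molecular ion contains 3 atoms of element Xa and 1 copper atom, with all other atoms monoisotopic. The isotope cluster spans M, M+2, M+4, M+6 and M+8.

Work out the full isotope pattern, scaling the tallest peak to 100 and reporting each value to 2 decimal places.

0.56 : 9.04 : 49.73 : 100.00 : 35.50

Element Xa pattern (n=3): 0.00417328 : 0.06524316 : 0.33999384 : 0.59058972
Copper pattern (n=1): 0.6915 : 0.3085
Convolve the two distributions (both contribute in 2-u steps):
  M: 0.00417328×0.6915 = 0.002886
  M+2: 0.00417328×0.3085 + 0.06524316×0.6915 = 0.046403
  M+4: 0.06524316×0.3085 + 0.33999384×0.6915 = 0.255233
  M+6: 0.33999384×0.3085 + 0.59058972×0.6915 = 0.513281
  M+8: 0.59058972×0.3085 = 0.182197
Scale to base peak (0.513281) = 100: 0.56 : 9.04 : 49.73 : 100.00 : 35.50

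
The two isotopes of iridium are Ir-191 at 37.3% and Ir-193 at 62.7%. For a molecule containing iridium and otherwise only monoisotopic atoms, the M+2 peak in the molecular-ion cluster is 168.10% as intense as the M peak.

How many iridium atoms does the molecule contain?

With n Ir atoms, P(M+2)/P(M) = C(n,1)·p^(n−1)q / p^n = n·q/p = n · 0.627/0.373.
n = 1.6810 × 0.373/0.627 = 1.00 ≈ 1

1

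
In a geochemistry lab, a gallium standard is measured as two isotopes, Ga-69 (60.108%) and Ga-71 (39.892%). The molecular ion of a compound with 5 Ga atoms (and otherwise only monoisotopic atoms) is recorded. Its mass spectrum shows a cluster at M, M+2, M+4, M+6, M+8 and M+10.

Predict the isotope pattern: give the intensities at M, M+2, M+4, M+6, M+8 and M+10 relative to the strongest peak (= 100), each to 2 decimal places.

22.70 : 75.34 : 100.00 : 66.37 : 22.02 : 2.92

The 5 Ga atoms are independent, so intensities follow the terms of (0.60108 + 0.39892)^5.
P(M) = 0.60108^5 = 0.078462
P(M+2) = 5 × 0.60108^4 × 0.39892^1 = 0.260366
P(M+4) = 10 × 0.60108^3 × 0.39892^2 = 0.345596
P(M+6) = 10 × 0.60108^2 × 0.39892^3 = 0.229362
P(M+8) = 5 × 0.60108^1 × 0.39892^4 = 0.076111
P(M+10) = 0.39892^5 = 0.010103
The M+4 peak is largest (0.345596); scaling to 100 gives 22.70 : 75.34 : 100.00 : 66.37 : 22.02 : 2.92.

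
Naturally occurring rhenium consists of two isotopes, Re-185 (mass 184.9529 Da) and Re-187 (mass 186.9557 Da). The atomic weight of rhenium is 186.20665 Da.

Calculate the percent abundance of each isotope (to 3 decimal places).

Re-185: 37.400%, Re-187: 62.600%

Writing the weighted mean with unknown fraction x of Re-185:
184.9529·x + 186.9557·(1 − x) = 186.20665
(184.9529 − 186.9557)·x = 186.20665 − 186.9557
x = -0.74905 / -2.0028 = 0.37400 → 37.400% Re-185, 62.600% Re-187.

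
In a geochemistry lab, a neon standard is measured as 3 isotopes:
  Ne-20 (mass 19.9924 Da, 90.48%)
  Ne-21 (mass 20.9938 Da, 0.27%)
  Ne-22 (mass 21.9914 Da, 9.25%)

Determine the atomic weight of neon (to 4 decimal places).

The abundance-weighted mean is 0.9048 × 19.9924 + 0.0027 × 20.9938 + 0.0925 × 21.9914
= 18.08912 + 0.05668 + 2.03420 = 20.18000 Da

20.1800 Da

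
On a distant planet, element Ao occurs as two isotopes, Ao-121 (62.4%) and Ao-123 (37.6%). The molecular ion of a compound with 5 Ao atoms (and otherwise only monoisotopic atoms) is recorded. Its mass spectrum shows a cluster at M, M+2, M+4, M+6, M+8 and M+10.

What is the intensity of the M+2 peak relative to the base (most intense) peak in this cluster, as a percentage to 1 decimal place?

(0.624 + 0.376)^5 gives M 0.0946, M+2 0.2850, M+4 0.3435, M+6 0.2070, M+8 0.0624, M+10 0.0075; the largest is M+4.
P(M+4) = C(5,2) × 0.624^3 × 0.376^2 = 10 × 0.24297062 × 0.141376 = 0.343502 (base)
P(M+2) = C(5,1) × 0.624^4 × 0.376^1 = 5 × 0.15161367 × 0.3760 = 0.285034
Relative intensity = 0.285034 / 0.343502 × 100 = 83.0

83.0%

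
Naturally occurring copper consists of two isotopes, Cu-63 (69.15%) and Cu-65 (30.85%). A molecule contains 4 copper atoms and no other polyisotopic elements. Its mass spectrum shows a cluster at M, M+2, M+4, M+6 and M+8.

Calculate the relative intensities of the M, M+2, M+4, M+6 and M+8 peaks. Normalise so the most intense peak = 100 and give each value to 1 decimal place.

Each Cu atom is independently Cu-63 (p = 0.6915) or Cu-65 (q = 0.3085); the cluster is the binomial expansion (p + q)^4.
P(M) = 0.6915^4 = 0.228649
P(M+2) = 4 × 0.6915^3 × 0.3085^1 = 0.408030
P(M+4) = 6 × 0.6915^2 × 0.3085^2 = 0.273052
P(M+6) = 4 × 0.6915^1 × 0.3085^3 = 0.081212
P(M+8) = 0.3085^4 = 0.009058
The M+2 peak is largest (0.408030); scaling to 100 gives 56.0 : 100.0 : 66.9 : 19.9 : 2.2.

56.0 : 100.0 : 66.9 : 19.9 : 2.2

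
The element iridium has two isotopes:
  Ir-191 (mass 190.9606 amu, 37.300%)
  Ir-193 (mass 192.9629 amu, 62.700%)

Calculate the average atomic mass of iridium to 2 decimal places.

192.22 amu

Ar = Σ fᵢ·mᵢ = 0.37300 × 190.9606 + 0.62700 × 192.9629
= 71.22830 + 120.98774 = 192.21604 amu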